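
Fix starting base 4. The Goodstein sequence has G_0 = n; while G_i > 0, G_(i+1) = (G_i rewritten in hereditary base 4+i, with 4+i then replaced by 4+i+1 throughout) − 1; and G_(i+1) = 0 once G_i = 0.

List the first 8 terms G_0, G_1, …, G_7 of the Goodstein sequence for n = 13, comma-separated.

13, 15, 17, 18, 19, 20, 21, 22

(0) 13|_4 = 3·4 + 1 ↦ 3·5 + 1|_5 = 16 ⇒ 15
(1) 15|_5 = 3·5 ↦ 3·6|_6 = 18 ⇒ 17
(2) 17|_6 = 2·6 + 5 ↦ 2·7 + 5|_7 = 19 ⇒ 18
(3) 18|_7 = 2·7 + 4 ↦ 2·8 + 4|_8 = 20 ⇒ 19
(4) 19|_8 = 2·8 + 3 ↦ 2·9 + 3|_9 = 21 ⇒ 20
(5) 20|_9 = 2·9 + 2 ↦ 2·10 + 2|_10 = 22 ⇒ 21
(6) 21|_10 = 2·10 + 1 ↦ 2·11 + 1|_11 = 23 ⇒ 22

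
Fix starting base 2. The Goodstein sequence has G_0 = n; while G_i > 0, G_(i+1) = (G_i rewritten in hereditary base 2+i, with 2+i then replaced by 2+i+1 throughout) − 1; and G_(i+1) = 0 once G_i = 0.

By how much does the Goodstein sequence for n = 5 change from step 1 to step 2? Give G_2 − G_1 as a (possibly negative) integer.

228

5 —HB2→ 2^2 + 1 —bump→ 3^3 + 1 = 28 —(−1)→ 27
27 —HB3→ 3^3 —bump→ 4^4 = 256 —(−1)→ 255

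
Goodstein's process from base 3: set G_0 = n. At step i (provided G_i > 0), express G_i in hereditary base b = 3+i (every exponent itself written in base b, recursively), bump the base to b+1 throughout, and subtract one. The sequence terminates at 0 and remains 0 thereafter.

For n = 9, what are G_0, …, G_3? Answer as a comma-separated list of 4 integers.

9, 15, 17, 19

base 3: 9 = 3^2; at 4: 4^2 = 16; next = 15
base 4: 15 = 3·4 + 3; at 5: 3·5 + 3 = 18; next = 17
base 5: 17 = 3·5 + 2; at 6: 3·6 + 2 = 20; next = 19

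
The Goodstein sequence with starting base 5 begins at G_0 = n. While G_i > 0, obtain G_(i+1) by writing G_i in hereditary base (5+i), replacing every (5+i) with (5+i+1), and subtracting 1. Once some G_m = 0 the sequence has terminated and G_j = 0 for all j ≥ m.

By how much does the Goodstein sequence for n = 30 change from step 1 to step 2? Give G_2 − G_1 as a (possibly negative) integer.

(0) 30|_5 = 5^2 + 5 ↦ 6^2 + 6|_6 = 42 ⇒ 41
(1) 41|_6 = 6^2 + 5 ↦ 7^2 + 5|_7 = 54 ⇒ 53

12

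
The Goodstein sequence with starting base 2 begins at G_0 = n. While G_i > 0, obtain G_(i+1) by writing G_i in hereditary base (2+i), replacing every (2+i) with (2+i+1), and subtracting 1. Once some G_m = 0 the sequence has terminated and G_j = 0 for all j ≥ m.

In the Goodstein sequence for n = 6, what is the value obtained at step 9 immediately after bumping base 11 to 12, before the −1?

1357260

step 0: 6 = 2^2 + 2; sub 3 for 2: 3^3 + 3; = 30; G_1 = 30−1 = 29
step 1: 29 = 3^3 + 2; sub 4 for 3: 4^4 + 2; = 258; G_2 = 258−1 = 257
step 2: 257 = 4^4 + 1; sub 5 for 4: 5^5 + 1; = 3126; G_3 = 3126−1 = 3125
step 3: 3125 = 5^5; sub 6 for 5: 6^6; = 46656; G_4 = 46656−1 = 46655
step 4: 46655 = 5·6^5 + 5·6^4 + 5·6^3 + 5·6^2 + 5·6 + 5; sub 7 for 6: 5·7^5 + 5·7^4 + 5·7^3 + 5·7^2 + 5·7 + 5; = 98040; G_5 = 98040−1 = 98039
step 5: 98039 = 5·7^5 + 5·7^4 + 5·7^3 + 5·7^2 + 5·7 + 4; sub 8 for 7: 5·8^5 + 5·8^4 + 5·8^3 + 5·8^2 + 5·8 + 4; = 187244; G_6 = 187244−1 = 187243
step 6: 187243 = 5·8^5 + 5·8^4 + 5·8^3 + 5·8^2 + 5·8 + 3; sub 9 for 8: 5·9^5 + 5·9^4 + 5·9^3 + 5·9^2 + 5·9 + 3; = 332148; G_7 = 332148−1 = 332147
step 7: 332147 = 5·9^5 + 5·9^4 + 5·9^3 + 5·9^2 + 5·9 + 2; sub 10 for 9: 5·10^5 + 5·10^4 + 5·10^3 + 5·10^2 + 5·10 + 2; = 555552; G_8 = 555552−1 = 555551
step 8: 555551 = 5·10^5 + 5·10^4 + 5·10^3 + 5·10^2 + 5·10 + 1; sub 11 for 10: 5·11^5 + 5·11^4 + 5·11^3 + 5·11^2 + 5·11 + 1; = 885776; G_9 = 885776−1 = 885775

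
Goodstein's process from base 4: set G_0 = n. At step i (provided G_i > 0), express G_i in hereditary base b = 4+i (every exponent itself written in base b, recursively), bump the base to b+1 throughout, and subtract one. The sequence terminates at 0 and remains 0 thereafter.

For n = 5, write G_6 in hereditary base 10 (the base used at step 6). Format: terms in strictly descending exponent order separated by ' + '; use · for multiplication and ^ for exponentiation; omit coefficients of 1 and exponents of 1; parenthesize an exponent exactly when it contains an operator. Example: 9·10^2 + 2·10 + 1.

G_0 = 5. HB_4(5) = 4 + 1. Bump = 6. G_1 = 5.
G_1 = 5. HB_5(5) = 5. Bump = 6. G_2 = 5.
G_2 = 5. HB_6(5) = 5. Bump = 5. G_3 = 4.
G_3 = 4. HB_7(4) = 4. Bump = 4. G_4 = 3.
G_4 = 3. HB_8(3) = 3. Bump = 3. G_5 = 2.
G_5 = 2. HB_9(2) = 2. Bump = 2. G_6 = 1.

1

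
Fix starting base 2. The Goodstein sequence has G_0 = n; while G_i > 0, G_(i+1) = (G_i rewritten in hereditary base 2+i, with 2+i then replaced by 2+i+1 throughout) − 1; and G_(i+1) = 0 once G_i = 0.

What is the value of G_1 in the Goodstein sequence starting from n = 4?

26

step 0: 4 = 2^2; sub 3 for 2: 3^3; = 27; G_1 = 27−1 = 26
step 1: 26 = 2·3^2 + 2·3 + 2; sub 4 for 3: 2·4^2 + 2·4 + 2; = 42; G_2 = 42−1 = 41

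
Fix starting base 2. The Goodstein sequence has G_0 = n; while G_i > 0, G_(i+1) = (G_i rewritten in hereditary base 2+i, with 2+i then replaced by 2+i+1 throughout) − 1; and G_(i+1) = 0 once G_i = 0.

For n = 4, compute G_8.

base 2: 4 = 2^2; at 3: 3^3 = 27; next = 26
base 3: 26 = 2·3^2 + 2·3 + 2; at 4: 2·4^2 + 2·4 + 2 = 42; next = 41
base 4: 41 = 2·4^2 + 2·4 + 1; at 5: 2·5^2 + 2·5 + 1 = 61; next = 60
base 5: 60 = 2·5^2 + 2·5; at 6: 2·6^2 + 2·6 = 84; next = 83
base 6: 83 = 2·6^2 + 6 + 5; at 7: 2·7^2 + 7 + 5 = 110; next = 109
base 7: 109 = 2·7^2 + 7 + 4; at 8: 2·8^2 + 8 + 4 = 140; next = 139
base 8: 139 = 2·8^2 + 8 + 3; at 9: 2·9^2 + 9 + 3 = 174; next = 173
base 9: 173 = 2·9^2 + 9 + 2; at 10: 2·10^2 + 10 + 2 = 212; next = 211
base 10: 211 = 2·10^2 + 10 + 1; at 11: 2·11^2 + 11 + 1 = 254; next = 253

211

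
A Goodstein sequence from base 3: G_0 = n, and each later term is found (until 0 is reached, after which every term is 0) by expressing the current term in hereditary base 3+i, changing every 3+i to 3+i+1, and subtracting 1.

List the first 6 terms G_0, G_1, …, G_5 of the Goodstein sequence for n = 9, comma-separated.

G_0=9  [base 3] 3^2  →[3↦4]→  4^2 = 16  −1 ⇒ G_1=15
G_1=15  [base 4] 3·4 + 3  →[4↦5]→  3·5 + 3 = 18  −1 ⇒ G_2=17
G_2=17  [base 5] 3·5 + 2  →[5↦6]→  3·6 + 2 = 20  −1 ⇒ G_3=19
G_3=19  [base 6] 3·6 + 1  →[6↦7]→  3·7 + 1 = 22  −1 ⇒ G_4=21
G_4=21  [base 7] 3·7  →[7↦8]→  3·8 = 24  −1 ⇒ G_5=23

9, 15, 17, 19, 21, 23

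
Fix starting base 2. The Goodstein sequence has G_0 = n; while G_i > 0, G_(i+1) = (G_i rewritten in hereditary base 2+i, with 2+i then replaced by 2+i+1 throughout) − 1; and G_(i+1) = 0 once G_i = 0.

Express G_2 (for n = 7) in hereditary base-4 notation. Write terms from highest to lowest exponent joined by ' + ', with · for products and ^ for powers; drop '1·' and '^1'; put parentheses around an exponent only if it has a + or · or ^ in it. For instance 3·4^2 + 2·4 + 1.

i=0: 7 = 2^2 + 2 + 1 (b=2); 2→3: 3^3 + 3 + 1 = 31; 31−1 = 30
i=1: 30 = 3^3 + 3 (b=3); 3→4: 4^4 + 4 = 260; 260−1 = 259
i=2: 259 = 4^4 + 3 (b=4); 4→5: 5^5 + 3 = 3128; 3128−1 = 3127

4^4 + 3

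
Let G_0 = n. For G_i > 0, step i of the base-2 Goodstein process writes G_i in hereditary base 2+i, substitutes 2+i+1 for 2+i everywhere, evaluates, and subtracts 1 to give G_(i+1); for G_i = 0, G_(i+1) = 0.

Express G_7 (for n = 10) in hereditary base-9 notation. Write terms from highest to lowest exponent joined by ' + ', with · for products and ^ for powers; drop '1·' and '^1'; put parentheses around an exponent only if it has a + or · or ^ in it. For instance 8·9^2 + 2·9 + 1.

5·9^9 + 5·9^5 + 5·9^4 + 5·9^3 + 5·9^2 + 5·9 + 2

G_0 = 10. HB_2(10) = 2^(2 + 1) + 2. Bump = 84. G_1 = 83.
G_1 = 83. HB_3(83) = 3^(3 + 1) + 2. Bump = 1026. G_2 = 1025.
G_2 = 1025. HB_4(1025) = 4^(4 + 1) + 1. Bump = 15626. G_3 = 15625.
G_3 = 15625. HB_5(15625) = 5^(5 + 1). Bump = 279936. G_4 = 279935.
G_4 = 279935. HB_6(279935) = 5·6^6 + 5·6^5 + 5·6^4 + 5·6^3 + 5·6^2 + 5·6 + 5. Bump = 4215755. G_5 = 4215754.
G_5 = 4215754. HB_7(4215754) = 5·7^7 + 5·7^5 + 5·7^4 + 5·7^3 + 5·7^2 + 5·7 + 4. Bump = 84073324. G_6 = 84073323.
G_6 = 84073323. HB_8(84073323) = 5·8^8 + 5·8^5 + 5·8^4 + 5·8^3 + 5·8^2 + 5·8 + 3. Bump = 1937434593. G_7 = 1937434592.
G_7 = 1937434592. HB_9(1937434592) = 5·9^9 + 5·9^5 + 5·9^4 + 5·9^3 + 5·9^2 + 5·9 + 2. Bump = 50000555552. G_8 = 50000555551.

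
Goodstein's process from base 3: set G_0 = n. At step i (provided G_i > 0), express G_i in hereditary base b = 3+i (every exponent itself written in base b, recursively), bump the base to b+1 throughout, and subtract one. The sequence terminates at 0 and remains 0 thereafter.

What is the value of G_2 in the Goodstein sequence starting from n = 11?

i=0: 11 = 3^2 + 2 (b=3); 3→4: 4^2 + 2 = 18; 18−1 = 17
i=1: 17 = 4^2 + 1 (b=4); 4→5: 5^2 + 1 = 26; 26−1 = 25
i=2: 25 = 5^2 (b=5); 5→6: 6^2 = 36; 36−1 = 35

25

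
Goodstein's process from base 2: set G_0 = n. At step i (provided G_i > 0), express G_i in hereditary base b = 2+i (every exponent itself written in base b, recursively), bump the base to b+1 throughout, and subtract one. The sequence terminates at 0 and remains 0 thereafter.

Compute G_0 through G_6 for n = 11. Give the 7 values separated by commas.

i=0: 11 = 2^(2 + 1) + 2 + 1 (b=2); 2→3: 3^(3 + 1) + 3 + 1 = 85; 85−1 = 84
i=1: 84 = 3^(3 + 1) + 3 (b=3); 3→4: 4^(4 + 1) + 4 = 1028; 1028−1 = 1027
i=2: 1027 = 4^(4 + 1) + 3 (b=4); 4→5: 5^(5 + 1) + 3 = 15628; 15628−1 = 15627
i=3: 15627 = 5^(5 + 1) + 2 (b=5); 5→6: 6^(6 + 1) + 2 = 279938; 279938−1 = 279937
i=4: 279937 = 6^(6 + 1) + 1 (b=6); 6→7: 7^(7 + 1) + 1 = 5764802; 5764802−1 = 5764801
i=5: 5764801 = 7^(7 + 1) (b=7); 7→8: 8^(8 + 1) = 134217728; 134217728−1 = 134217727

11, 84, 1027, 15627, 279937, 5764801, 134217727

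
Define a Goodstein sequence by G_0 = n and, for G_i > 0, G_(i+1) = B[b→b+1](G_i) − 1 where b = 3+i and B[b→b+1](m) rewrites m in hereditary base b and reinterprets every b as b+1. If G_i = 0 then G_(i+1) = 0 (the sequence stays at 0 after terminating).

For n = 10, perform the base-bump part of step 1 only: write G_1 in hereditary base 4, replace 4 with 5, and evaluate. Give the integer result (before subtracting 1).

step 0: 10 = 3^2 + 1; sub 4 for 3: 4^2 + 1; = 17; G_1 = 17−1 = 16
step 1: 16 = 4^2; sub 5 for 4: 5^2; = 25; G_2 = 25−1 = 24

25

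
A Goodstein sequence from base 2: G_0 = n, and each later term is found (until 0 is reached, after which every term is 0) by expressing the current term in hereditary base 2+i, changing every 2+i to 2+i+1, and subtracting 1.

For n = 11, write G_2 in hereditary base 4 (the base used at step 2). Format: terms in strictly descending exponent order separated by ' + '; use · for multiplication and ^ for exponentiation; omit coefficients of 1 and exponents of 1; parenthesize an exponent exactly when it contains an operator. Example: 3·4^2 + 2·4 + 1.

11 —HB2→ 2^(2 + 1) + 2 + 1 —bump→ 3^(3 + 1) + 3 + 1 = 85 —(−1)→ 84
84 —HB3→ 3^(3 + 1) + 3 —bump→ 4^(4 + 1) + 4 = 1028 —(−1)→ 1027
1027 —HB4→ 4^(4 + 1) + 3 —bump→ 5^(5 + 1) + 3 = 15628 —(−1)→ 15627

4^(4 + 1) + 3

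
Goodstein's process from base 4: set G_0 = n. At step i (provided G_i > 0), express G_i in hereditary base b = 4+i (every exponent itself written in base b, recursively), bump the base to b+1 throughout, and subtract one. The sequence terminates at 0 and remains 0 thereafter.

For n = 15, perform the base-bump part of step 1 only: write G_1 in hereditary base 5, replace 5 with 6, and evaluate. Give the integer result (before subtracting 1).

20

[0] 15 ≡ 3·4 + 3 (base 4). Lift 5: 18. −1: 17.
[1] 17 ≡ 3·5 + 2 (base 5). Lift 6: 20. −1: 19.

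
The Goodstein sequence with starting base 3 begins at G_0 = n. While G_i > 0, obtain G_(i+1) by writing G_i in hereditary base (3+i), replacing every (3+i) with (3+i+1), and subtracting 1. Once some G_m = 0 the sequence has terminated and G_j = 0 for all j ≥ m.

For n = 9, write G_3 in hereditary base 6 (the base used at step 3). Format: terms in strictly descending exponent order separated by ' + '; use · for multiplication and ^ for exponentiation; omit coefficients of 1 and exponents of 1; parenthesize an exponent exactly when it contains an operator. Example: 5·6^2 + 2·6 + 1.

3·6 + 1

G_0=9  [base 3] 3^2  →[3↦4]→  4^2 = 16  −1 ⇒ G_1=15
G_1=15  [base 4] 3·4 + 3  →[4↦5]→  3·5 + 3 = 18  −1 ⇒ G_2=17
G_2=17  [base 5] 3·5 + 2  →[5↦6]→  3·6 + 2 = 20  −1 ⇒ G_3=19
G_3=19  [base 6] 3·6 + 1  →[6↦7]→  3·7 + 1 = 22  −1 ⇒ G_4=21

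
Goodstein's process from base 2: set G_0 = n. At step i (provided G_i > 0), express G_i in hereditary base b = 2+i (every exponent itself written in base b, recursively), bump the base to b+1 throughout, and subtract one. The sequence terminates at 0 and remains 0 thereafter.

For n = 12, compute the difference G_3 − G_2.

14620

G_0 = 12. HB_2(12) = 2^(2 + 1) + 2^2. Bump = 108. G_1 = 107.
G_1 = 107. HB_3(107) = 3^(3 + 1) + 2·3^2 + 2·3 + 2. Bump = 1066. G_2 = 1065.
G_2 = 1065. HB_4(1065) = 4^(4 + 1) + 2·4^2 + 2·4 + 1. Bump = 15686. G_3 = 15685.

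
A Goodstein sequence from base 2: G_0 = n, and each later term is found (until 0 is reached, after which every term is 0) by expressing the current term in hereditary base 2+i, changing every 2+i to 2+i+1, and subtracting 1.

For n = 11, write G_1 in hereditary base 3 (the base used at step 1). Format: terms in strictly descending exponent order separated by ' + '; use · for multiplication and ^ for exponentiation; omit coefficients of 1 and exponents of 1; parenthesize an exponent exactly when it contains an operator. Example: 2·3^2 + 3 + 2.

3^(3 + 1) + 3

step 0: 11 = 2^(2 + 1) + 2 + 1; sub 3 for 2: 3^(3 + 1) + 3 + 1; = 85; G_1 = 85−1 = 84
step 1: 84 = 3^(3 + 1) + 3; sub 4 for 3: 4^(4 + 1) + 4; = 1028; G_2 = 1028−1 = 1027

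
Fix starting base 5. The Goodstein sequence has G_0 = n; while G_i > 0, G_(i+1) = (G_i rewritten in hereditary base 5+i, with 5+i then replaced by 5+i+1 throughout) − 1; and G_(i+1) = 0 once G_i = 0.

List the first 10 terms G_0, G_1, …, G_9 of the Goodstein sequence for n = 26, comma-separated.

26, 36, 48, 53, 58, 63, 68, 73, 78, 83

[0] 26 ≡ 5^2 + 1 (base 5). Lift 6: 37. −1: 36.
[1] 36 ≡ 6^2 (base 6). Lift 7: 49. −1: 48.
[2] 48 ≡ 6·7 + 6 (base 7). Lift 8: 54. −1: 53.
[3] 53 ≡ 6·8 + 5 (base 8). Lift 9: 59. −1: 58.
[4] 58 ≡ 6·9 + 4 (base 9). Lift 10: 64. −1: 63.
[5] 63 ≡ 6·10 + 3 (base 10). Lift 11: 69. −1: 68.
[6] 68 ≡ 6·11 + 2 (base 11). Lift 12: 74. −1: 73.
[7] 73 ≡ 6·12 + 1 (base 12). Lift 13: 79. −1: 78.
[8] 78 ≡ 6·13 (base 13). Lift 14: 84. −1: 83.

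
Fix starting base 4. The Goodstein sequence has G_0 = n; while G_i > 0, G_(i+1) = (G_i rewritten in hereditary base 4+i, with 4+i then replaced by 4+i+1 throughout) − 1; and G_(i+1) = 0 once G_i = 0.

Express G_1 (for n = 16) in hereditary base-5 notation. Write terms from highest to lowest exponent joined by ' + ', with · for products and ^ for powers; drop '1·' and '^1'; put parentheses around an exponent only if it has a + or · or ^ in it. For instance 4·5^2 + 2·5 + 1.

4·5 + 4

i=0: 16 = 4^2 (b=4); 4→5: 5^2 = 25; 25−1 = 24
i=1: 24 = 4·5 + 4 (b=5); 5→6: 4·6 + 4 = 28; 28−1 = 27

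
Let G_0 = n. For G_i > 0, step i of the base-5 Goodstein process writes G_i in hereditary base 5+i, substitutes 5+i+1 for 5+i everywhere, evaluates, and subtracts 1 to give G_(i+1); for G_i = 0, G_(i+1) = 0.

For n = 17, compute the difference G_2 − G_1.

2

17 —HB5→ 3·5 + 2 —bump→ 3·6 + 2 = 20 —(−1)→ 19
19 —HB6→ 3·6 + 1 —bump→ 3·7 + 1 = 22 —(−1)→ 21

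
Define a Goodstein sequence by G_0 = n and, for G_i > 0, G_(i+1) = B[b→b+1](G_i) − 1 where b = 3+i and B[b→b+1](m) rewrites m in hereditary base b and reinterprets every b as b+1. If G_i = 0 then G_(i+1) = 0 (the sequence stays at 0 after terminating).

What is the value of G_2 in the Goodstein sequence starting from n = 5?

(0) 5|_3 = 3 + 2 ↦ 4 + 2|_4 = 6 ⇒ 5
(1) 5|_4 = 4 + 1 ↦ 5 + 1|_5 = 6 ⇒ 5
(2) 5|_5 = 5 ↦ 6|_6 = 6 ⇒ 5

5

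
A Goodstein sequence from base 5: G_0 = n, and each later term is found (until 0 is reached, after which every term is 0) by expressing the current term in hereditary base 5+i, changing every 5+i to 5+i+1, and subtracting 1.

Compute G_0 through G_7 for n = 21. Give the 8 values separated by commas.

21, 24, 27, 29, 31, 33, 35, 37

21 —HB5→ 4·5 + 1 —bump→ 4·6 + 1 = 25 —(−1)→ 24
24 —HB6→ 4·6 —bump→ 4·7 = 28 —(−1)→ 27
27 —HB7→ 3·7 + 6 —bump→ 3·8 + 6 = 30 —(−1)→ 29
29 —HB8→ 3·8 + 5 —bump→ 3·9 + 5 = 32 —(−1)→ 31
31 —HB9→ 3·9 + 4 —bump→ 3·10 + 4 = 34 —(−1)→ 33
33 —HB10→ 3·10 + 3 —bump→ 3·11 + 3 = 36 —(−1)→ 35
35 —HB11→ 3·11 + 2 —bump→ 3·12 + 2 = 38 —(−1)→ 37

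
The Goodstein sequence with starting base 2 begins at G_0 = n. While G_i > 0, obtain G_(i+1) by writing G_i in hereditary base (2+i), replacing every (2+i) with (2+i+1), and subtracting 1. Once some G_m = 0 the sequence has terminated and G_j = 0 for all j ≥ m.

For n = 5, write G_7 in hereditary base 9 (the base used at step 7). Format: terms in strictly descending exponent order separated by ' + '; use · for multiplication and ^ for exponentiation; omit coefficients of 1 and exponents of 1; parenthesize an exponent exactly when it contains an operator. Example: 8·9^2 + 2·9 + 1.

i=0: 5 = 2^2 + 1 (b=2); 2→3: 3^3 + 1 = 28; 28−1 = 27
i=1: 27 = 3^3 (b=3); 3→4: 4^4 = 256; 256−1 = 255
i=2: 255 = 3·4^3 + 3·4^2 + 3·4 + 3 (b=4); 4→5: 3·5^3 + 3·5^2 + 3·5 + 3 = 468; 468−1 = 467
i=3: 467 = 3·5^3 + 3·5^2 + 3·5 + 2 (b=5); 5→6: 3·6^3 + 3·6^2 + 3·6 + 2 = 776; 776−1 = 775
i=4: 775 = 3·6^3 + 3·6^2 + 3·6 + 1 (b=6); 6→7: 3·7^3 + 3·7^2 + 3·7 + 1 = 1198; 1198−1 = 1197
i=5: 1197 = 3·7^3 + 3·7^2 + 3·7 (b=7); 7→8: 3·8^3 + 3·8^2 + 3·8 = 1752; 1752−1 = 1751
i=6: 1751 = 3·8^3 + 3·8^2 + 2·8 + 7 (b=8); 8→9: 3·9^3 + 3·9^2 + 2·9 + 7 = 2455; 2455−1 = 2454
i=7: 2454 = 3·9^3 + 3·9^2 + 2·9 + 6 (b=9); 9→10: 3·10^3 + 3·10^2 + 2·10 + 6 = 3326; 3326−1 = 3325

3·9^3 + 3·9^2 + 2·9 + 6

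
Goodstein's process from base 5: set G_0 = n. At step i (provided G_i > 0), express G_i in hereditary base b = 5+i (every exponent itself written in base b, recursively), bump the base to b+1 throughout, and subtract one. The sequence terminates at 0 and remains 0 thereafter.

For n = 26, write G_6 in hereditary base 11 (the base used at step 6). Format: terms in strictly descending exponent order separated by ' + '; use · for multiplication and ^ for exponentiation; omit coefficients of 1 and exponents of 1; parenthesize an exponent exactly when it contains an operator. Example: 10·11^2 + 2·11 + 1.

G_0 = 26. HB_5(26) = 5^2 + 1. Bump = 37. G_1 = 36.
G_1 = 36. HB_6(36) = 6^2. Bump = 49. G_2 = 48.
G_2 = 48. HB_7(48) = 6·7 + 6. Bump = 54. G_3 = 53.
G_3 = 53. HB_8(53) = 6·8 + 5. Bump = 59. G_4 = 58.
G_4 = 58. HB_9(58) = 6·9 + 4. Bump = 64. G_5 = 63.
G_5 = 63. HB_10(63) = 6·10 + 3. Bump = 69. G_6 = 68.
G_6 = 68. HB_11(68) = 6·11 + 2. Bump = 74. G_7 = 73.

6·11 + 2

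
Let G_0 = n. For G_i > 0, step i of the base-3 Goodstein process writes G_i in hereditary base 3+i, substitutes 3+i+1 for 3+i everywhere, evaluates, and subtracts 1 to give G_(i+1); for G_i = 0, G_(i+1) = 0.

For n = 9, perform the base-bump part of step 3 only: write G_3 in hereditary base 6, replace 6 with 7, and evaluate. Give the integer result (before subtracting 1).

22

[0] 9 ≡ 3^2 (base 3). Lift 4: 16. −1: 15.
[1] 15 ≡ 3·4 + 3 (base 4). Lift 5: 18. −1: 17.
[2] 17 ≡ 3·5 + 2 (base 5). Lift 6: 20. −1: 19.
[3] 19 ≡ 3·6 + 1 (base 6). Lift 7: 22. −1: 21.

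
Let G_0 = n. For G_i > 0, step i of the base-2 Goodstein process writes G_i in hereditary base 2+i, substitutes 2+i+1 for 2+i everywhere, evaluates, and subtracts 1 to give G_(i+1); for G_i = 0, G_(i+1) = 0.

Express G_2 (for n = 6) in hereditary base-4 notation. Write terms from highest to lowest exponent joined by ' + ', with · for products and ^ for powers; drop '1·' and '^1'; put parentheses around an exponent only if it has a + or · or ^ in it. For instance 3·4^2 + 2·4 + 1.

step 0: 6 = 2^2 + 2; sub 3 for 2: 3^3 + 3; = 30; G_1 = 30−1 = 29
step 1: 29 = 3^3 + 2; sub 4 for 3: 4^4 + 2; = 258; G_2 = 258−1 = 257
step 2: 257 = 4^4 + 1; sub 5 for 4: 5^5 + 1; = 3126; G_3 = 3126−1 = 3125

4^4 + 1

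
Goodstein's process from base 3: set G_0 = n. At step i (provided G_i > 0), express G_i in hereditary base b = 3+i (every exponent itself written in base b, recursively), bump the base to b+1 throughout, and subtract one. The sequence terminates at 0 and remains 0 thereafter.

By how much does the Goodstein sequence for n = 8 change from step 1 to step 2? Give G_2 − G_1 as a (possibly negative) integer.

1

G_0=8  [base 3] 2·3 + 2  →[3↦4]→  2·4 + 2 = 10  −1 ⇒ G_1=9
G_1=9  [base 4] 2·4 + 1  →[4↦5]→  2·5 + 1 = 11  −1 ⇒ G_2=10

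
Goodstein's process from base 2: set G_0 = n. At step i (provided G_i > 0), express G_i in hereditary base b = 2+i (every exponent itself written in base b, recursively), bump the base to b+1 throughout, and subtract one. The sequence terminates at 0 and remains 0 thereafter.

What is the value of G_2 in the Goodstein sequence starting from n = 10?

1025

G_0 = 10. HB_2(10) = 2^(2 + 1) + 2. Bump = 84. G_1 = 83.
G_1 = 83. HB_3(83) = 3^(3 + 1) + 2. Bump = 1026. G_2 = 1025.
G_2 = 1025. HB_4(1025) = 4^(4 + 1) + 1. Bump = 15626. G_3 = 15625.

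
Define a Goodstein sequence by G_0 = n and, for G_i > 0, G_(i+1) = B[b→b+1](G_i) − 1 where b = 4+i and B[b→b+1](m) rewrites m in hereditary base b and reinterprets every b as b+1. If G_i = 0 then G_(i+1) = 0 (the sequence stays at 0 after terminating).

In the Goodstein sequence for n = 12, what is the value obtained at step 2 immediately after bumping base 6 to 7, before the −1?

[0] 12 ≡ 3·4 (base 4). Lift 5: 15. −1: 14.
[1] 14 ≡ 2·5 + 4 (base 5). Lift 6: 16. −1: 15.

17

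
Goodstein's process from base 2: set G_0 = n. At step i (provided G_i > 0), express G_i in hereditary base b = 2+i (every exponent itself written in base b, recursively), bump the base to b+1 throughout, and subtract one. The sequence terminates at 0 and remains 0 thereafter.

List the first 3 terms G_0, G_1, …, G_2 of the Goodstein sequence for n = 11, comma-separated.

base 2: 11 = 2^(2 + 1) + 2 + 1; at 3: 3^(3 + 1) + 3 + 1 = 85; next = 84
base 3: 84 = 3^(3 + 1) + 3; at 4: 4^(4 + 1) + 4 = 1028; next = 1027

11, 84, 1027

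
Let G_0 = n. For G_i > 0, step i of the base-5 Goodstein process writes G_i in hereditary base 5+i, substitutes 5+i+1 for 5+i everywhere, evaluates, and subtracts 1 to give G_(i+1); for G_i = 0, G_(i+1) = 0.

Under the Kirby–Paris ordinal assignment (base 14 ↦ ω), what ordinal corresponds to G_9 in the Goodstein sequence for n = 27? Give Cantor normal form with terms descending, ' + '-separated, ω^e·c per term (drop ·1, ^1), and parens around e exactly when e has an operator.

ω·7 + 1

G_0=27  [base 5] 5^2 + 2  →[5↦6]→  6^2 + 2 = 38  −1 ⇒ G_1=37
G_1=37  [base 6] 6^2 + 1  →[6↦7]→  7^2 + 1 = 50  −1 ⇒ G_2=49
G_2=49  [base 7] 7^2  →[7↦8]→  8^2 = 64  −1 ⇒ G_3=63
G_3=63  [base 8] 7·8 + 7  →[8↦9]→  7·9 + 7 = 70  −1 ⇒ G_4=69
G_4=69  [base 9] 7·9 + 6  →[9↦10]→  7·10 + 6 = 76  −1 ⇒ G_5=75
G_5=75  [base 10] 7·10 + 5  →[10↦11]→  7·11 + 5 = 82  −1 ⇒ G_6=81
G_6=81  [base 11] 7·11 + 4  →[11↦12]→  7·12 + 4 = 88  −1 ⇒ G_7=87
G_7=87  [base 12] 7·12 + 3  →[12↦13]→  7·13 + 3 = 94  −1 ⇒ G_8=93
G_8=93  [base 13] 7·13 + 2  →[13↦14]→  7·14 + 2 = 100  −1 ⇒ G_9=99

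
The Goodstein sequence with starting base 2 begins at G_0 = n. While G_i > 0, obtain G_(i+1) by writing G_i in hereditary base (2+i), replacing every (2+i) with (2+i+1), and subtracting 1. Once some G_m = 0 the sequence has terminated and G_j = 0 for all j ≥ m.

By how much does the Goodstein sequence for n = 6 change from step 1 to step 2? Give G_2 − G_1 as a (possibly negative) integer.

228

G_0=6  [base 2] 2^2 + 2  →[2↦3]→  3^3 + 3 = 30  −1 ⇒ G_1=29
G_1=29  [base 3] 3^3 + 2  →[3↦4]→  4^4 + 2 = 258  −1 ⇒ G_2=257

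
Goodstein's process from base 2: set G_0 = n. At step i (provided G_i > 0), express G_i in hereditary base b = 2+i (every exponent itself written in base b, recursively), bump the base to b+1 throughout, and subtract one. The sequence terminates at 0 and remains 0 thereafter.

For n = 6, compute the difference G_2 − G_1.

i=0: 6 = 2^2 + 2 (b=2); 2→3: 3^3 + 3 = 30; 30−1 = 29
i=1: 29 = 3^3 + 2 (b=3); 3→4: 4^4 + 2 = 258; 258−1 = 257

228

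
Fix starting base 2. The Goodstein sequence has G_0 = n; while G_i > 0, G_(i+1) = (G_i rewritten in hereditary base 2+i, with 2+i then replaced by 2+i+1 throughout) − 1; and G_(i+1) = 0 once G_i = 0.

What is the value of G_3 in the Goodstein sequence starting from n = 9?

9842

base 2: 9 = 2^(2 + 1) + 1; at 3: 3^(3 + 1) + 1 = 82; next = 81
base 3: 81 = 3^(3 + 1); at 4: 4^(4 + 1) = 1024; next = 1023
base 4: 1023 = 3·4^4 + 3·4^3 + 3·4^2 + 3·4 + 3; at 5: 3·5^5 + 3·5^3 + 3·5^2 + 3·5 + 3 = 9843; next = 9842
base 5: 9842 = 3·5^5 + 3·5^3 + 3·5^2 + 3·5 + 2; at 6: 3·6^6 + 3·6^3 + 3·6^2 + 3·6 + 2 = 140744; next = 140743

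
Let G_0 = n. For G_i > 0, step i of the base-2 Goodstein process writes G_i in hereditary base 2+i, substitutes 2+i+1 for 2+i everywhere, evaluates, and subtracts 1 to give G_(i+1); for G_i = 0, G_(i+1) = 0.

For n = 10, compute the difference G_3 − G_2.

14600

i=0: 10 = 2^(2 + 1) + 2 (b=2); 2→3: 3^(3 + 1) + 3 = 84; 84−1 = 83
i=1: 83 = 3^(3 + 1) + 2 (b=3); 3→4: 4^(4 + 1) + 2 = 1026; 1026−1 = 1025
i=2: 1025 = 4^(4 + 1) + 1 (b=4); 4→5: 5^(5 + 1) + 1 = 15626; 15626−1 = 15625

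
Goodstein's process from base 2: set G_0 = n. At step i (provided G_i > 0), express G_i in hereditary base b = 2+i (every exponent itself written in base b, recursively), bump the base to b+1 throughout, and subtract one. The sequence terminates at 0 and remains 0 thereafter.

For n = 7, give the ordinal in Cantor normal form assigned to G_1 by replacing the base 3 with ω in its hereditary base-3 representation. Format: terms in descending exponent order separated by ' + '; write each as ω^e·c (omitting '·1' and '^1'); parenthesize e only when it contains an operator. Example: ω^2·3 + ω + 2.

step 0: 7 = 2^2 + 2 + 1; sub 3 for 2: 3^3 + 3 + 1; = 31; G_1 = 31−1 = 30
step 1: 30 = 3^3 + 3; sub 4 for 3: 4^4 + 4; = 260; G_2 = 260−1 = 259

ω^ω + ω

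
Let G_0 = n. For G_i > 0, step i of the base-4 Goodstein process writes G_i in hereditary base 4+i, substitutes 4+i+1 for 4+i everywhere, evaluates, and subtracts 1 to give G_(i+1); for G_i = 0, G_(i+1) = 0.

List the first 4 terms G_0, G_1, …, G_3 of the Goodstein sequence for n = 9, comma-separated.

9 —HB4→ 2·4 + 1 —bump→ 2·5 + 1 = 11 —(−1)→ 10
10 —HB5→ 2·5 —bump→ 2·6 = 12 —(−1)→ 11
11 —HB6→ 6 + 5 —bump→ 7 + 5 = 12 —(−1)→ 11

9, 10, 11, 11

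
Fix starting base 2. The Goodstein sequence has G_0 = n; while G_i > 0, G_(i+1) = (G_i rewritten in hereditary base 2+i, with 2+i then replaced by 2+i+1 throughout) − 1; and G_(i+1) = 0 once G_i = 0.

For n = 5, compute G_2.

255

G_0 = 5. HB_2(5) = 2^2 + 1. Bump = 28. G_1 = 27.
G_1 = 27. HB_3(27) = 3^3. Bump = 256. G_2 = 255.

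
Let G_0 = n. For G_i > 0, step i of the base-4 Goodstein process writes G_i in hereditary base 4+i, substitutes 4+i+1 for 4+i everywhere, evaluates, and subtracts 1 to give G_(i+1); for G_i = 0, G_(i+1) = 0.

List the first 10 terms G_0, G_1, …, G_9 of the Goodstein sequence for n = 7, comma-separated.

7, 7, 7, 7, 7, 6, 5, 4, 3, 2

(0) 7|_4 = 4 + 3 ↦ 5 + 3|_5 = 8 ⇒ 7
(1) 7|_5 = 5 + 2 ↦ 6 + 2|_6 = 8 ⇒ 7
(2) 7|_6 = 6 + 1 ↦ 7 + 1|_7 = 8 ⇒ 7
(3) 7|_7 = 7 ↦ 8|_8 = 8 ⇒ 7
(4) 7|_8 = 7 ↦ 7|_9 = 7 ⇒ 6
(5) 6|_9 = 6 ↦ 6|_10 = 6 ⇒ 5
(6) 5|_10 = 5 ↦ 5|_11 = 5 ⇒ 4
(7) 4|_11 = 4 ↦ 4|_12 = 4 ⇒ 3
(8) 3|_12 = 3 ↦ 3|_13 = 3 ⇒ 2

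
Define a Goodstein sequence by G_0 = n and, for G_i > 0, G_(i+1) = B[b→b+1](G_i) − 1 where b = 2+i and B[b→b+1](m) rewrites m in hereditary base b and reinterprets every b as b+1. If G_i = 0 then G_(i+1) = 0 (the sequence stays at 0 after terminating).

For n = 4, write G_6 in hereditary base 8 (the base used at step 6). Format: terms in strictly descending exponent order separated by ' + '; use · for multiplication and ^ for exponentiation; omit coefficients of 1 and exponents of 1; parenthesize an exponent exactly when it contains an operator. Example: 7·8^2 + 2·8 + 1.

G_0=4  [base 2] 2^2  →[2↦3]→  3^3 = 27  −1 ⇒ G_1=26
G_1=26  [base 3] 2·3^2 + 2·3 + 2  →[3↦4]→  2·4^2 + 2·4 + 2 = 42  −1 ⇒ G_2=41
G_2=41  [base 4] 2·4^2 + 2·4 + 1  →[4↦5]→  2·5^2 + 2·5 + 1 = 61  −1 ⇒ G_3=60
G_3=60  [base 5] 2·5^2 + 2·5  →[5↦6]→  2·6^2 + 2·6 = 84  −1 ⇒ G_4=83
G_4=83  [base 6] 2·6^2 + 6 + 5  →[6↦7]→  2·7^2 + 7 + 5 = 110  −1 ⇒ G_5=109
G_5=109  [base 7] 2·7^2 + 7 + 4  →[7↦8]→  2·8^2 + 8 + 4 = 140  −1 ⇒ G_6=139

2·8^2 + 8 + 3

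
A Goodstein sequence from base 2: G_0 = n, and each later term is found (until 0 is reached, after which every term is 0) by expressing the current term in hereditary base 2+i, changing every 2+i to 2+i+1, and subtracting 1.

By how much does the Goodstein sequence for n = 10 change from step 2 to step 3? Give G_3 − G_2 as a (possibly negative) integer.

14600

10 —HB2→ 2^(2 + 1) + 2 —bump→ 3^(3 + 1) + 3 = 84 —(−1)→ 83
83 —HB3→ 3^(3 + 1) + 2 —bump→ 4^(4 + 1) + 2 = 1026 —(−1)→ 1025
1025 —HB4→ 4^(4 + 1) + 1 —bump→ 5^(5 + 1) + 1 = 15626 —(−1)→ 15625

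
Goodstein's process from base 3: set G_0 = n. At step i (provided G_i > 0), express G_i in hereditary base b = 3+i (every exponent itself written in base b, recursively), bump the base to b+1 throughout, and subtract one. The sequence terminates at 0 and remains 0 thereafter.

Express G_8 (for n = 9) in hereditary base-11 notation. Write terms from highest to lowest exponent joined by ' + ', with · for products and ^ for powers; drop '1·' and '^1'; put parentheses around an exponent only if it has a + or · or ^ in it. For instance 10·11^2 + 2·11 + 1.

2·11 + 4

base 3: 9 = 3^2; at 4: 4^2 = 16; next = 15
base 4: 15 = 3·4 + 3; at 5: 3·5 + 3 = 18; next = 17
base 5: 17 = 3·5 + 2; at 6: 3·6 + 2 = 20; next = 19
base 6: 19 = 3·6 + 1; at 7: 3·7 + 1 = 22; next = 21
base 7: 21 = 3·7; at 8: 3·8 = 24; next = 23
base 8: 23 = 2·8 + 7; at 9: 2·9 + 7 = 25; next = 24
base 9: 24 = 2·9 + 6; at 10: 2·10 + 6 = 26; next = 25
base 10: 25 = 2·10 + 5; at 11: 2·11 + 5 = 27; next = 26
base 11: 26 = 2·11 + 4; at 12: 2·12 + 4 = 28; next = 27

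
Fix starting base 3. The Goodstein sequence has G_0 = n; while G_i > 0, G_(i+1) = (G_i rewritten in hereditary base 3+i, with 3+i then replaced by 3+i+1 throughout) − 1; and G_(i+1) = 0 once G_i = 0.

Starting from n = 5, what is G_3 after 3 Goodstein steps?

5

(0) 5|_3 = 3 + 2 ↦ 4 + 2|_4 = 6 ⇒ 5
(1) 5|_4 = 4 + 1 ↦ 5 + 1|_5 = 6 ⇒ 5
(2) 5|_5 = 5 ↦ 6|_6 = 6 ⇒ 5
(3) 5|_6 = 5 ↦ 5|_7 = 5 ⇒ 4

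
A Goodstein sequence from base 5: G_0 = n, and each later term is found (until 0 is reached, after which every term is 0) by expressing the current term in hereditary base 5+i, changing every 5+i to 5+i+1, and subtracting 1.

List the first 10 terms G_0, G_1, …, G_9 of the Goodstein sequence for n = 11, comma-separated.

11, 12, 13, 13, 13, 13, 13, 13, 13, 13

[0] 11 ≡ 2·5 + 1 (base 5). Lift 6: 13. −1: 12.
[1] 12 ≡ 2·6 (base 6). Lift 7: 14. −1: 13.
[2] 13 ≡ 7 + 6 (base 7). Lift 8: 14. −1: 13.
[3] 13 ≡ 8 + 5 (base 8). Lift 9: 14. −1: 13.
[4] 13 ≡ 9 + 4 (base 9). Lift 10: 14. −1: 13.
[5] 13 ≡ 10 + 3 (base 10). Lift 11: 14. −1: 13.
[6] 13 ≡ 11 + 2 (base 11). Lift 12: 14. −1: 13.
[7] 13 ≡ 12 + 1 (base 12). Lift 13: 14. −1: 13.
[8] 13 ≡ 13 (base 13). Lift 14: 14. −1: 13.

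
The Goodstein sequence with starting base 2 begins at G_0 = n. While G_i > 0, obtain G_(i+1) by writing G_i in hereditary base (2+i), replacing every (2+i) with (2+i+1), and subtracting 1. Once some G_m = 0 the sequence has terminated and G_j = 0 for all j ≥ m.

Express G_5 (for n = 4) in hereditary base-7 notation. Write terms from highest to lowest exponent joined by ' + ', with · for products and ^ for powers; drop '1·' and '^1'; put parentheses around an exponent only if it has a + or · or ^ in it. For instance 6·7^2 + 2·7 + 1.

base 2: 4 = 2^2; at 3: 3^3 = 27; next = 26
base 3: 26 = 2·3^2 + 2·3 + 2; at 4: 2·4^2 + 2·4 + 2 = 42; next = 41
base 4: 41 = 2·4^2 + 2·4 + 1; at 5: 2·5^2 + 2·5 + 1 = 61; next = 60
base 5: 60 = 2·5^2 + 2·5; at 6: 2·6^2 + 2·6 = 84; next = 83
base 6: 83 = 2·6^2 + 6 + 5; at 7: 2·7^2 + 7 + 5 = 110; next = 109
base 7: 109 = 2·7^2 + 7 + 4; at 8: 2·8^2 + 8 + 4 = 140; next = 139

2·7^2 + 7 + 4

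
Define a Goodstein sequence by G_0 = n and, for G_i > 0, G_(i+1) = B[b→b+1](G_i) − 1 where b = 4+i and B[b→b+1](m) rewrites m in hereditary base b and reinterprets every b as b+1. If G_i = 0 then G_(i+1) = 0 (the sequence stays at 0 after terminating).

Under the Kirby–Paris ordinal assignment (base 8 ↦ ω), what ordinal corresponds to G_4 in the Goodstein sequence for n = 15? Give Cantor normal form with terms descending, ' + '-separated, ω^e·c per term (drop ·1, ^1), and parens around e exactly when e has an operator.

ω·2 + 7

i=0: 15 = 3·4 + 3 (b=4); 4→5: 3·5 + 3 = 18; 18−1 = 17
i=1: 17 = 3·5 + 2 (b=5); 5→6: 3·6 + 2 = 20; 20−1 = 19
i=2: 19 = 3·6 + 1 (b=6); 6→7: 3·7 + 1 = 22; 22−1 = 21
i=3: 21 = 3·7 (b=7); 7→8: 3·8 = 24; 24−1 = 23
i=4: 23 = 2·8 + 7 (b=8); 8→9: 2·9 + 7 = 25; 25−1 = 24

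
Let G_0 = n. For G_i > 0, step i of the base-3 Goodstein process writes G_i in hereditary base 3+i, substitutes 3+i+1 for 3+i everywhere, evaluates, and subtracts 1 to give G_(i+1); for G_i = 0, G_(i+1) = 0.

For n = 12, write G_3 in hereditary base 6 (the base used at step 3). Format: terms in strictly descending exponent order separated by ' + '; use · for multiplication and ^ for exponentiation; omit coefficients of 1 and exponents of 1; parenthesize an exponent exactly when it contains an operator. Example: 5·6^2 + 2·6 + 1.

6^2 + 1

step 0: 12 = 3^2 + 3; sub 4 for 3: 4^2 + 4; = 20; G_1 = 20−1 = 19
step 1: 19 = 4^2 + 3; sub 5 for 4: 5^2 + 3; = 28; G_2 = 28−1 = 27
step 2: 27 = 5^2 + 2; sub 6 for 5: 6^2 + 2; = 38; G_3 = 38−1 = 37
step 3: 37 = 6^2 + 1; sub 7 for 6: 7^2 + 1; = 50; G_4 = 50−1 = 49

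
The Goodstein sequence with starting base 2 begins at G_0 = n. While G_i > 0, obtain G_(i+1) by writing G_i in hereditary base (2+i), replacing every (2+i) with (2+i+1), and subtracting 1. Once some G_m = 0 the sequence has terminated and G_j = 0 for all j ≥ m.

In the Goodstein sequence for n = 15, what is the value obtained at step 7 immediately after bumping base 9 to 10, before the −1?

100077777776

G_0=15  [base 2] 2^(2 + 1) + 2^2 + 2 + 1  →[2↦3]→  3^(3 + 1) + 3^3 + 3 + 1 = 112  −1 ⇒ G_1=111
G_1=111  [base 3] 3^(3 + 1) + 3^3 + 3  →[3↦4]→  4^(4 + 1) + 4^4 + 4 = 1284  −1 ⇒ G_2=1283
G_2=1283  [base 4] 4^(4 + 1) + 4^4 + 3  →[4↦5]→  5^(5 + 1) + 5^5 + 3 = 18753  −1 ⇒ G_3=18752
G_3=18752  [base 5] 5^(5 + 1) + 5^5 + 2  →[5↦6]→  6^(6 + 1) + 6^6 + 2 = 326594  −1 ⇒ G_4=326593
G_4=326593  [base 6] 6^(6 + 1) + 6^6 + 1  →[6↦7]→  7^(7 + 1) + 7^7 + 1 = 6588345  −1 ⇒ G_5=6588344
G_5=6588344  [base 7] 7^(7 + 1) + 7^7  →[7↦8]→  8^(8 + 1) + 8^8 = 150994944  −1 ⇒ G_6=150994943
G_6=150994943  [base 8] 8^(8 + 1) + 7·8^7 + 7·8^6 + 7·8^5 + 7·8^4 + 7·8^3 + 7·8^2 + 7·8 + 7  →[8↦9]→  9^(9 + 1) + 7·9^7 + 7·9^6 + 7·9^5 + 7·9^4 + 7·9^3 + 7·9^2 + 7·9 + 7 = 3524450281  −1 ⇒ G_7=3524450280
G_7=3524450280  [base 9] 9^(9 + 1) + 7·9^7 + 7·9^6 + 7·9^5 + 7·9^4 + 7·9^3 + 7·9^2 + 7·9 + 6  →[9↦10]→  10^(10 + 1) + 7·10^7 + 7·10^6 + 7·10^5 + 7·10^4 + 7·10^3 + 7·10^2 + 7·10 + 6 = 100077777776  −1 ⇒ G_8=100077777775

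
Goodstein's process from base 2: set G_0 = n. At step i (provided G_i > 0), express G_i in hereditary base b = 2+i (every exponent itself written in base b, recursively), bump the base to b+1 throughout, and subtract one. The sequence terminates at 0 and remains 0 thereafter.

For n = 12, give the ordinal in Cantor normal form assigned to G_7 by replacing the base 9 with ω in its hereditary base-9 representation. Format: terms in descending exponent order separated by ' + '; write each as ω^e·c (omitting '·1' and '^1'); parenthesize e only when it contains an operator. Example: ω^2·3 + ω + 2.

ω^(ω + 1) + ω^2·2 + ω + 2

(0) 12|_2 = 2^(2 + 1) + 2^2 ↦ 3^(3 + 1) + 3^3|_3 = 108 ⇒ 107
(1) 107|_3 = 3^(3 + 1) + 2·3^2 + 2·3 + 2 ↦ 4^(4 + 1) + 2·4^2 + 2·4 + 2|_4 = 1066 ⇒ 1065
(2) 1065|_4 = 4^(4 + 1) + 2·4^2 + 2·4 + 1 ↦ 5^(5 + 1) + 2·5^2 + 2·5 + 1|_5 = 15686 ⇒ 15685
(3) 15685|_5 = 5^(5 + 1) + 2·5^2 + 2·5 ↦ 6^(6 + 1) + 2·6^2 + 2·6|_6 = 280020 ⇒ 280019
(4) 280019|_6 = 6^(6 + 1) + 2·6^2 + 6 + 5 ↦ 7^(7 + 1) + 2·7^2 + 7 + 5|_7 = 5764911 ⇒ 5764910
(5) 5764910|_7 = 7^(7 + 1) + 2·7^2 + 7 + 4 ↦ 8^(8 + 1) + 2·8^2 + 8 + 4|_8 = 134217868 ⇒ 134217867
(6) 134217867|_8 = 8^(8 + 1) + 2·8^2 + 8 + 3 ↦ 9^(9 + 1) + 2·9^2 + 9 + 3|_9 = 3486784575 ⇒ 3486784574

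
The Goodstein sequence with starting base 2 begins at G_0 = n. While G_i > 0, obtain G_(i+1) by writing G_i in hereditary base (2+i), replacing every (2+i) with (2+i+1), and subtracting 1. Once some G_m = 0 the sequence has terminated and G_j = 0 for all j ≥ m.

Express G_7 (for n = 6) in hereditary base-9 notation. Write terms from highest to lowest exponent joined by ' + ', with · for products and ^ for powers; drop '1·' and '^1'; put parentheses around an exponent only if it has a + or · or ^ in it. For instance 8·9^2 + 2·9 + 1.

base 2: 6 = 2^2 + 2; at 3: 3^3 + 3 = 30; next = 29
base 3: 29 = 3^3 + 2; at 4: 4^4 + 2 = 258; next = 257
base 4: 257 = 4^4 + 1; at 5: 5^5 + 1 = 3126; next = 3125
base 5: 3125 = 5^5; at 6: 6^6 = 46656; next = 46655
base 6: 46655 = 5·6^5 + 5·6^4 + 5·6^3 + 5·6^2 + 5·6 + 5; at 7: 5·7^5 + 5·7^4 + 5·7^3 + 5·7^2 + 5·7 + 5 = 98040; next = 98039
base 7: 98039 = 5·7^5 + 5·7^4 + 5·7^3 + 5·7^2 + 5·7 + 4; at 8: 5·8^5 + 5·8^4 + 5·8^3 + 5·8^2 + 5·8 + 4 = 187244; next = 187243
base 8: 187243 = 5·8^5 + 5·8^4 + 5·8^3 + 5·8^2 + 5·8 + 3; at 9: 5·9^5 + 5·9^4 + 5·9^3 + 5·9^2 + 5·9 + 3 = 332148; next = 332147
base 9: 332147 = 5·9^5 + 5·9^4 + 5·9^3 + 5·9^2 + 5·9 + 2; at 10: 5·10^5 + 5·10^4 + 5·10^3 + 5·10^2 + 5·10 + 2 = 555552; next = 555551

5·9^5 + 5·9^4 + 5·9^3 + 5·9^2 + 5·9 + 2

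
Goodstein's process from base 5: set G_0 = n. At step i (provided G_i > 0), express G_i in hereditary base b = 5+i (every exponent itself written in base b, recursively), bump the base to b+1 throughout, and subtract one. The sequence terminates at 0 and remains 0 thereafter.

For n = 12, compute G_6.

15

step 0: 12 = 2·5 + 2; sub 6 for 5: 2·6 + 2; = 14; G_1 = 14−1 = 13
step 1: 13 = 2·6 + 1; sub 7 for 6: 2·7 + 1; = 15; G_2 = 15−1 = 14
step 2: 14 = 2·7; sub 8 for 7: 2·8; = 16; G_3 = 16−1 = 15
step 3: 15 = 8 + 7; sub 9 for 8: 9 + 7; = 16; G_4 = 16−1 = 15
step 4: 15 = 9 + 6; sub 10 for 9: 10 + 6; = 16; G_5 = 16−1 = 15
step 5: 15 = 10 + 5; sub 11 for 10: 11 + 5; = 16; G_6 = 16−1 = 15
step 6: 15 = 11 + 4; sub 12 for 11: 12 + 4; = 16; G_7 = 16−1 = 15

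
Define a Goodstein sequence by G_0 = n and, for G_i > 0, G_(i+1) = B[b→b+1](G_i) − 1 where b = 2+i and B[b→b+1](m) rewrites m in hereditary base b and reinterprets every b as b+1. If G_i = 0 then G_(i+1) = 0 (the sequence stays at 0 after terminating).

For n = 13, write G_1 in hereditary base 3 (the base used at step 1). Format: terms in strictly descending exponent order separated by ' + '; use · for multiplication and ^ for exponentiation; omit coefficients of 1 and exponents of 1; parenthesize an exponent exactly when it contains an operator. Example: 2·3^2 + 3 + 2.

base 2: 13 = 2^(2 + 1) + 2^2 + 1; at 3: 3^(3 + 1) + 3^3 + 1 = 109; next = 108
base 3: 108 = 3^(3 + 1) + 3^3; at 4: 4^(4 + 1) + 4^4 = 1280; next = 1279

3^(3 + 1) + 3^3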